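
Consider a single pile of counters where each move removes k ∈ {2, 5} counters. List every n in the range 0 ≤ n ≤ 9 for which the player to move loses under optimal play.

0, 1, 4, 7, 8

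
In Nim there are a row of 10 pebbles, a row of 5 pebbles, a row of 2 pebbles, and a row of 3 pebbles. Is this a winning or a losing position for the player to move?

Winning position

Write each in binary and XOR column by column:
  1010  (10)
  0101  (5)
  0010  (2)
  0011  (3)
  ----
  1110  (14)
The nim-sum is 14 ≠ 0, so this is an N-position: the player to move can win.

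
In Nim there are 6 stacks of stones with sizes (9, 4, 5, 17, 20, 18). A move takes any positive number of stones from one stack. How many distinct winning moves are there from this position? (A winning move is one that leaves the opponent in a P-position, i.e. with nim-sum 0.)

Compute the nim-sum pairwise:
9 ⊕ 4 = 13
13 ⊕ 5 = 8
8 ⊕ 17 = 25
25 ⊕ 20 = 13
13 ⊕ 18 = 31
The overall nim-sum is X = 31. A stack of size p has a winning move iff p XOR X < p (reduce it to p XOR X).
  9: 9 XOR 31 = 22 ≥ 9 — no move.
  4: 4 XOR 31 = 27 ≥ 4 — no move.
  5: 5 XOR 31 = 26 ≥ 5 — no move.
  17: 17 XOR 31 = 14 < 17 — winning move (to 14).
  20: 20 XOR 31 = 11 < 20 — winning move (to 11).
  18: 18 XOR 31 = 13 < 18 — winning move (to 13).
That gives 3 winning moves.

3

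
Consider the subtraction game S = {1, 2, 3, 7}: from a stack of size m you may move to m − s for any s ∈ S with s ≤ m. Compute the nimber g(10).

2

Grundy values for subtraction set {1, 2, 3, 7}:
k:     0  1  2  3  4  5  6  7  8  9 10
g(k):  0  1  2  3  0  1  2  3  0  1  2
So g(10) = 2.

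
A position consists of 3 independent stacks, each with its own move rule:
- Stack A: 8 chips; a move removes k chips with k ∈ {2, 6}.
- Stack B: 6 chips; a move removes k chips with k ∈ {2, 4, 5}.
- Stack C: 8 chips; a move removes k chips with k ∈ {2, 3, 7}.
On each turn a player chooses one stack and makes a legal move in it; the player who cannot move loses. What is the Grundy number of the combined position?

2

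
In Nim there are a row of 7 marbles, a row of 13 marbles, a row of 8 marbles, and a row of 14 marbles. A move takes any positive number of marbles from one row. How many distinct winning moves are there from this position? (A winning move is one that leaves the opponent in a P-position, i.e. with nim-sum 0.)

3

Bitwise XOR of the heap sizes:
  0111  (7)
  1101  (13)
  1000  (8)
  1110  (14)
  ----
  1100  (12)
The overall nim-sum is X = 12. A row of size p has a winning move iff p XOR X < p (reduce it to p XOR X).
  7: 7 XOR 12 = 11 ≥ 7 — no move.
  13: 13 XOR 12 = 1 < 13 — winning move (to 1).
  8: 8 XOR 12 = 4 < 8 — winning move (to 4).
  14: 14 XOR 12 = 2 < 14 — winning move (to 2).
That gives 3 winning moves.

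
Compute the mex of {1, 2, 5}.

0 is not in the set, so the mex is 0.

0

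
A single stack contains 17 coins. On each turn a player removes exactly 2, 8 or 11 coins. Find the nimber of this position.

Compute g(0), g(1), … for moves {2, 8, 11}:
k:     0  1  2  3  4  5  6  7  8  9 10 11 12 13 14 15 16 17
g(k):  0  0  1  1  0  0  1  1  2  2  0  3  1  2  0  3  1  0
So g(17) = 0.

0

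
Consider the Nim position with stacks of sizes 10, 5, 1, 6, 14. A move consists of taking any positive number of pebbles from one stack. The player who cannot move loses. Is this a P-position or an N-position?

N-position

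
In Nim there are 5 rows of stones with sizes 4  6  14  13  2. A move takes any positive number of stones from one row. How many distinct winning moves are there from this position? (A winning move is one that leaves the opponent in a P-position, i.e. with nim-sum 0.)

3

In binary:
  0100  (4)
  0110  (6)
  1110  (14)
  1101  (13)
  0010  (2)
  ----
  0011  (3)
The overall nim-sum is X = 3. A row of size p has a winning move iff p XOR X < p (reduce it to p XOR X).
  4: 4 XOR 3 = 7 ≥ 4 — no move.
  6: 6 XOR 3 = 5 < 6 — winning move (to 5).
  14: 14 XOR 3 = 13 < 14 — winning move (to 13).
  13: 13 XOR 3 = 14 ≥ 13 — no move.
  2: 2 XOR 3 = 1 < 2 — winning move (to 1).
That gives 3 winning moves.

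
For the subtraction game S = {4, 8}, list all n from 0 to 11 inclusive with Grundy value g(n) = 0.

Compute g(0), g(1), … for moves {4, 8}:
k:     0  1  2  3  4  5  6  7  8  9 10 11
g(k):  0  0  0  0  1  1  1  1  2  2  2  2
The P-positions (g = 0) in 0..11 are 0, 1, 2, 3.

0, 1, 2, 3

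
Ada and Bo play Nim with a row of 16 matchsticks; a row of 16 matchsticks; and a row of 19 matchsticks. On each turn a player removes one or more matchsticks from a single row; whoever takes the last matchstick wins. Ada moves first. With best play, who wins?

Bitwise XOR of the heap sizes:
  10000  (16)
  10000  (16)
  10011  (19)
  -----
  10011  (19)
The nim-sum is 19 ≠ 0, so this is an N-position: the player to move can win; Ada has a winning move.

Ada wins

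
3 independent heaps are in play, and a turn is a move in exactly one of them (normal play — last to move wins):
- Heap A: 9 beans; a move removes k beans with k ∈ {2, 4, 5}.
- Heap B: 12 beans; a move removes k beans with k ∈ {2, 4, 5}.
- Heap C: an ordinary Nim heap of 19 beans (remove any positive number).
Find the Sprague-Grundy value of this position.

16

For heap A, compute g(0), g(1), … with moves {2, 4, 5}:
k:     0  1  2  3  4  5  6  7  8  9
g(k):  0  0  1  1  2  2  3  0  0  1
So g(9) = 1.
Grundy values for heap B (subtraction set {2, 4, 5}):
g(0) = mex{} = 0
g(1) = mex{} = 0
g(2) = mex{0} = 1
g(3) = mex{0} = 1
g(4) = mex{0,1} = 2
g(5) = mex{0,1} = 2
g(6) = mex{0,1,2} = 3
g(7) = mex{1,2} = 0
g(8) = mex{1,2,3} = 0
g(9) = mex{0,2} = 1
g(10) = mex{0,2,3} = 1
g(11) = mex{0,1,3} = 2
g(12) = mex{0,1} = 2
So g(12) = 2.
Heap C is a plain Nim heap of size 19, so its Grundy value is 19.
The value of a disjunctive sum is the nim-sum of the parts.
Combined value = 1 XOR 2 XOR 19 = 16.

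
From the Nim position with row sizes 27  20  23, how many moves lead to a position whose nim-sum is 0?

3

Compute the nim-sum pairwise:
27 ⊕ 20 = 15
15 ⊕ 23 = 24
The overall nim-sum is X = 24. A row of size p has a winning move iff p XOR X < p (reduce it to p XOR X).
  27: 27 XOR 24 = 3 < 27 — winning move (to 3).
  20: 20 XOR 24 = 12 < 20 — winning move (to 12).
  23: 23 XOR 24 = 15 < 23 — winning move (to 15).
That gives 3 winning moves.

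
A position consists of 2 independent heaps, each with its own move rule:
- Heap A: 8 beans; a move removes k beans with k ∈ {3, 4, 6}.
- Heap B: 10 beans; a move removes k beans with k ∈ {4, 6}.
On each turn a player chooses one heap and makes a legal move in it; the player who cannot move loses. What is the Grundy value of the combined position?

Build the Grundy sequence for heap A with g(k) = mex{g(k−s) : s ∈ {3, 4, 6}, s ≤ k}:
k:     0  1  2  3  4  5  6  7  8
g(k):  0  0  0  1  1  1  2  2  2
So g(8) = 2.
Build the Grundy sequence for heap B with g(k) = mex{g(k−s) : s ∈ {4, 6}, s ≤ k}:
g(0) = mex{} = 0
g(1) = mex{} = 0
g(2) = mex{} = 0
g(3) = mex{} = 0
g(4) = mex{0} = 1
g(5) = mex{0} = 1
g(6) = mex{0} = 1
g(7) = mex{0} = 1
g(8) = mex{0,1} = 2
g(9) = mex{0,1} = 2
g(10) = mex{1} = 0
So g(10) = 0.
The value of a disjunctive sum is the nim-sum of the parts.
Combined value = 2 XOR 0 = 2.

2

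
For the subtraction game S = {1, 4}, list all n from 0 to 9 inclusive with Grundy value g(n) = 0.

0, 2, 5, 7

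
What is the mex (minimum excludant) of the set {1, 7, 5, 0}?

The values 0, 1 are all present; 2 is the first non-negative integer missing from the set.

2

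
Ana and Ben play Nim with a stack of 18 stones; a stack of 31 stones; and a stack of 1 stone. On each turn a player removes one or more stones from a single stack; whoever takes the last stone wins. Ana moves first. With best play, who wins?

Nim-sum: 18 XOR 31 XOR 1 = 12.
The nim-sum is 12 ≠ 0, so this is an N-position: the player to move can win; Ana has a winning move.

Ana wins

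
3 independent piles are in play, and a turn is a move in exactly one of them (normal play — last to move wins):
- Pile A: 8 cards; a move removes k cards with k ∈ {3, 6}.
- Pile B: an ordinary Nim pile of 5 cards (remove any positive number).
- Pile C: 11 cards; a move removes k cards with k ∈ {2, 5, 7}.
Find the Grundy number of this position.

Grundy values for pile A (subtraction set {3, 6}):
g(0) = mex{} = 0
g(1) = mex{} = 0
g(2) = mex{} = 0
g(3) = mex{0} = 1
g(4) = mex{0} = 1
g(5) = mex{0} = 1
g(6) = mex{0,1} = 2
g(7) = mex{0,1} = 2
g(8) = mex{0,1} = 2
So g(8) = 2.
Pile B is a plain Nim pile of size 5, so its Grundy value is 5.
Build the Grundy sequence for pile C with g(k) = mex{g(k−s) : s ∈ {2, 5, 7}, s ≤ k}:
k:     0  1  2  3  4  5  6  7  8  9 10 11
g(k):  0  0  1  1  0  2  1  3  2  2  0  3
So g(11) = 3.
By the Sprague-Grundy theorem, the Grundy value of a sum of independent games is the XOR of the component values.
Combined value = 2 ⊕ 5 ⊕ 3 = 4.

4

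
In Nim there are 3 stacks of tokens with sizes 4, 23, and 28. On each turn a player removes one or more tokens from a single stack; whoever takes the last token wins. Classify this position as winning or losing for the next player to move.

Winning position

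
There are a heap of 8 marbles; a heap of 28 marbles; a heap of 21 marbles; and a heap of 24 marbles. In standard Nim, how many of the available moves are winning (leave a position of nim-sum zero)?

Write each in binary and XOR column by column:
  01000  (8)
  11100  (28)
  10101  (21)
  11000  (24)
  -----
  11001  (25)
The overall nim-sum is X = 25. A heap of size p has a winning move iff p XOR X < p (reduce it to p XOR X).
  8: 8 XOR 25 = 17 ≥ 8 — no move.
  28: 28 XOR 25 = 5 < 28 — winning move (to 5).
  21: 21 XOR 25 = 12 < 21 — winning move (to 12).
  24: 24 XOR 25 = 1 < 24 — winning move (to 1).
That gives 3 winning moves.

3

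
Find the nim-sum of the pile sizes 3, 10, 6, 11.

4

Compute the nim-sum pairwise:
3 ⊕ 10 = 9
9 ⊕ 6 = 15
15 ⊕ 11 = 4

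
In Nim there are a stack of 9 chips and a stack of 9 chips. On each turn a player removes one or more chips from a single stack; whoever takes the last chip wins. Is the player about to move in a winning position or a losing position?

Losing position

Write each in binary and XOR column by column:
  1001  (9)
  1001  (9)
  ----
  0000  (0)
The nim-sum is 0, so this is a P-position: the player to move is in a losing position under optimal play.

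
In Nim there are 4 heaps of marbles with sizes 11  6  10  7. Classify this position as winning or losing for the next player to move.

Losing position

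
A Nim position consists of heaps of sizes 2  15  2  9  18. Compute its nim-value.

Compute the nim-sum pairwise:
2 XOR 15 = 13
13 XOR 2 = 15
15 XOR 9 = 6
6 XOR 18 = 20

20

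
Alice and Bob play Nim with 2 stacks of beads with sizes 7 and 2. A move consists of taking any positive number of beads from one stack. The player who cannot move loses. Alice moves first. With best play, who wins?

Alice wins

Nim-sum: 7 XOR 2 = 5.
The nim-sum is 5 ≠ 0, so this is an N-position: the player to move can win; Alice has a winning move.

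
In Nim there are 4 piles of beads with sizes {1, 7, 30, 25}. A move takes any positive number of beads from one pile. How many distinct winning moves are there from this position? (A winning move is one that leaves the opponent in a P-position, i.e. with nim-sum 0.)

3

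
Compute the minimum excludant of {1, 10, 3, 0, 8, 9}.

The values 0, 1 are all present; 2 is the first non-negative integer missing from the set.

2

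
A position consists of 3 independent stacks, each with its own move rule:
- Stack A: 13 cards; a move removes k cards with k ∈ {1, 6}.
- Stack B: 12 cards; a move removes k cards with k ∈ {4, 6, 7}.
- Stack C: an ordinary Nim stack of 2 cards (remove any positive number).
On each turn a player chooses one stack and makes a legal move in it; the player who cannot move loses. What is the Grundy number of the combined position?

0

Grundy values for stack A (subtraction set {1, 6}):
k:     0  1  2  3  4  5  6  7  8  9 10 11 12 13
g(k):  0  1  0  1  0  1  2  0  1  0  1  0  1  2
So g(13) = 2.
Grundy values for stack B (subtraction set {4, 6, 7}):
k:     0  1  2  3  4  5  6  7  8  9 10 11 12
g(k):  0  0  0  0  1  1  1  1  2  2  2  0  0
So g(12) = 0.
Stack C is a plain Nim stack of size 2, so its Grundy value is 2.
The value of a disjunctive sum is the nim-sum of the parts.
Combined value = 2 ⊕ 0 ⊕ 2 = 0.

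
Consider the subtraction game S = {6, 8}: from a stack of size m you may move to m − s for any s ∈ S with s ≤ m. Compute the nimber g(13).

2

Build the Grundy sequence with g(k) = mex{g(k−s) : s ∈ {6, 8}, s ≤ k}:
g(0) = mex{} = 0
g(1) = mex{} = 0
g(2) = mex{} = 0
g(3) = mex{} = 0
g(4) = mex{} = 0
g(5) = mex{} = 0
g(6) = mex{0} = 1
g(7) = mex{0} = 1
g(8) = mex{0} = 1
g(9) = mex{0} = 1
g(10) = mex{0} = 1
g(11) = mex{0} = 1
g(12) = mex{0,1} = 2
g(13) = mex{0,1} = 2
So g(13) = 2.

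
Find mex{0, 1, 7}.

2

The values 0, 1 are all present; 2 is the first non-negative integer missing from the set.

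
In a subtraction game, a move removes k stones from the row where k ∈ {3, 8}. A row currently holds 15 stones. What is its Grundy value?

Compute g(0), g(1), … for moves {3, 8}:
k:     0  1  2  3  4  5  6  7  8  9 10 11 12 13 14 15
g(k):  0  0  0  1  1  1  0  0  2  1  1  0  0  0  1  1
So g(15) = 1.

1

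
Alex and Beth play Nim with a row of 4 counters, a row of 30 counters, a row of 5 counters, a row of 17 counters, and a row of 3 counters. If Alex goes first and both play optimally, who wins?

Bitwise XOR of the heap sizes:
  00100  (4)
  11110  (30)
  00101  (5)
  10001  (17)
  00011  (3)
  -----
  01101  (13)
The nim-sum is 13 ≠ 0, so this is an N-position: the player to move can win; Alex has a winning move.

Alex wins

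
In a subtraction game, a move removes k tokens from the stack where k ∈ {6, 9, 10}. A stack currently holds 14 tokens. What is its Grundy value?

2

Build the Grundy sequence with g(k) = mex{g(k−s) : s ∈ {6, 9, 10}, s ≤ k}:
g(0) = mex{} = 0
g(1) = mex{} = 0
g(2) = mex{} = 0
g(3) = mex{} = 0
g(4) = mex{} = 0
g(5) = mex{} = 0
g(6) = mex{0} = 1
g(7) = mex{0} = 1
g(8) = mex{0} = 1
g(9) = mex{0} = 1
g(10) = mex{0} = 1
g(11) = mex{0} = 1
g(12) = mex{0,1} = 2
g(13) = mex{0,1} = 2
g(14) = mex{0,1} = 2
So g(14) = 2.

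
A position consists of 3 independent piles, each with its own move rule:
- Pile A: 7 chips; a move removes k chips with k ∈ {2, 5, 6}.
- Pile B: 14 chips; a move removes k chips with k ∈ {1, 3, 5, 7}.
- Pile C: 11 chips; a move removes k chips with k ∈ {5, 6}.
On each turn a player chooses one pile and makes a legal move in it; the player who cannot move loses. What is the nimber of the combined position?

3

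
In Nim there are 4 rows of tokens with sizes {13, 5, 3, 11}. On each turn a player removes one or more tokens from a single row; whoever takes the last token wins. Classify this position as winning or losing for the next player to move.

Losing position

Compute the nim-sum pairwise:
13 ^ 5 = 8
8 ^ 3 = 11
11 ^ 11 = 0
The nim-sum is 0, so this is a P-position: the player to move is in a losing position under optimal play.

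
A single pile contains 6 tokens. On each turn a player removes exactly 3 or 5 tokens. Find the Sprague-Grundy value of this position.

Build the Grundy sequence with g(k) = mex{g(k−s) : s ∈ {3, 5}, s ≤ k}:
g(0) = mex{} = 0
g(1) = mex{} = 0
g(2) = mex{} = 0
g(3) = mex{0} = 1
g(4) = mex{0} = 1
g(5) = mex{0} = 1
g(6) = mex{0,1} = 2
So g(6) = 2.

2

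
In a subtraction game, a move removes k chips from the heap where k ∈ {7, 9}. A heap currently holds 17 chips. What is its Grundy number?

0

Compute g(0), g(1), … for moves {7, 9}:
k:     0  1  2  3  4  5  6  7  8  9 10 11 12 13 14 15 16 17
g(k):  0  0  0  0  0  0  0  1  1  1  1  1  1  1  2  2  0  0
So g(17) = 0.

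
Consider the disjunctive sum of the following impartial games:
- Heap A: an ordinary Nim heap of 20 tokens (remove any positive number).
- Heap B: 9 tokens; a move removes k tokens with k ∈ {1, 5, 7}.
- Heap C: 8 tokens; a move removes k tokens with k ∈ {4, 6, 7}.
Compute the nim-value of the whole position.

Heap A is a plain Nim heap of size 20, so its Grundy value is 20.
Grundy values for heap B (subtraction set {1, 5, 7}):
k:     0  1  2  3  4  5  6  7  8  9
g(k):  0  1  0  1  0  1  0  1  0  1
So g(9) = 1.
Build the Grundy sequence for heap C with g(k) = mex{g(k−s) : s ∈ {4, 6, 7}, s ≤ k}:
k:     0  1  2  3  4  5  6  7  8
g(k):  0  0  0  0  1  1  1  1  2
So g(8) = 2.
By the Sprague-Grundy theorem, the Grundy value of a sum of independent games is the XOR of the component values.
Combined value = 20 ⊕ 1 ⊕ 2 = 23.

23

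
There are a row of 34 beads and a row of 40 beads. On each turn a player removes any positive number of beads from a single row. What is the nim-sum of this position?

10

In binary:
  100010  (34)
  101000  (40)
  ------
  001010  (10)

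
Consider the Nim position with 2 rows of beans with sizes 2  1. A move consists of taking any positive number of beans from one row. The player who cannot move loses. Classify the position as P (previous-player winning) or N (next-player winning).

Nim-sum: 2 ^ 1 = 3.
The nim-sum is 3 ≠ 0, so this is an N-position: the player to move can win.

N-position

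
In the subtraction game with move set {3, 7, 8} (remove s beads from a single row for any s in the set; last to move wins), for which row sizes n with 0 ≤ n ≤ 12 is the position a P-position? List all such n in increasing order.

0, 1, 2, 6, 11, 12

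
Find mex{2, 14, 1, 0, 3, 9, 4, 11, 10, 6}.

5

The values 0, 1, 2, 3, 4 are all present; 5 is the first non-negative integer missing from the set.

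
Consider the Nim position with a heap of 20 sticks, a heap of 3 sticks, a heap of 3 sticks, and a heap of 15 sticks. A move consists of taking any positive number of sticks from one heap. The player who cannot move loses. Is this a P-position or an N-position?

N-position

In binary:
  10100  (20)
  00011  (3)
  00011  (3)
  01111  (15)
  -----
  11011  (27)
The nim-sum is 27 ≠ 0, so this is an N-position: the player to move can win.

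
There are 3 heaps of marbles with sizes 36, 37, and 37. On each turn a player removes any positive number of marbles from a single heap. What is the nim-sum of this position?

Nim-sum: 36 ⊕ 37 ⊕ 37 = 36.

36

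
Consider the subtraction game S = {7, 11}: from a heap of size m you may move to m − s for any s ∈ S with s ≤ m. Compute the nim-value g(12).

1

Grundy values for subtraction set {7, 11}:
k:     0  1  2  3  4  5  6  7  8  9 10 11 12
g(k):  0  0  0  0  0  0  0  1  1  1  1  1  1
So g(12) = 1.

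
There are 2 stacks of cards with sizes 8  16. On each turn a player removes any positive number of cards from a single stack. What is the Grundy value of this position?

Nim-sum: 8 ⊕ 16 = 24.

24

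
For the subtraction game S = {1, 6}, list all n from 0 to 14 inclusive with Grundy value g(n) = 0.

Grundy values for subtraction set {1, 6}:
g(0) = mex{} = 0
g(1) = mex{0} = 1
g(2) = mex{1} = 0
g(3) = mex{0} = 1
g(4) = mex{1} = 0
g(5) = mex{0} = 1
g(6) = mex{0,1} = 2
g(7) = mex{1,2} = 0
g(8) = mex{0} = 1
g(9) = mex{1} = 0
g(10) = mex{0} = 1
g(11) = mex{1} = 0
g(12) = mex{0,2} = 1
g(13) = mex{0,1} = 2
g(14) = mex{1,2} = 0
The P-positions (g = 0) in 0..14 are 0, 2, 4, 7, 9, 11, 14.

0, 2, 4, 7, 9, 11, 14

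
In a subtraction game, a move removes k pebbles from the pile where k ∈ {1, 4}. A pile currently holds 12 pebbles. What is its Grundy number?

0

Build the Grundy sequence with g(k) = mex{g(k−s) : s ∈ {1, 4}, s ≤ k}:
g(0) = mex{} = 0
g(1) = mex{0} = 1
g(2) = mex{1} = 0
g(3) = mex{0} = 1
g(4) = mex{0,1} = 2
g(5) = mex{1,2} = 0
g(6) = mex{0} = 1
g(7) = mex{1} = 0
g(8) = mex{0,2} = 1
g(9) = mex{0,1} = 2
g(10) = mex{1,2} = 0
g(11) = mex{0} = 1
g(12) = mex{1} = 0
So g(12) = 0.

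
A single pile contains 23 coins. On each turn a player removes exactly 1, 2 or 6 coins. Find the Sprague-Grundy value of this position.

Grundy values for subtraction set {1, 2, 6}:
k:     0  1  2  3  4  5  6  7  8  9 10 11 12 13 14 15 16 17 18 19 20 21 22 23
g(k):  0  1  2  0  1  2  3  0  1  2  0  1  2  3  0  1  2  0  1  2  3  0  1  2
So g(23) = 2.

2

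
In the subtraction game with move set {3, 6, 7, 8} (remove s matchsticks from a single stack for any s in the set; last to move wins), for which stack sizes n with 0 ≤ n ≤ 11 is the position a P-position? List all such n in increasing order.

Compute g(0), g(1), … for moves {3, 6, 7, 8}:
k:     0  1  2  3  4  5  6  7  8  9 10 11
g(k):  0  0  0  1  1  1  2  2  2  3  3  0
The P-positions (g = 0) in 0..11 are 0, 1, 2, 11.

0, 1, 2, 11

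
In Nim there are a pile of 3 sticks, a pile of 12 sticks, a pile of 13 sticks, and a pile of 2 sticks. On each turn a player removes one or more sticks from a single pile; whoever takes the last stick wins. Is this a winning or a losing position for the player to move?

Losing position

Nim-sum: 3 XOR 12 XOR 13 XOR 2 = 0.
The nim-sum is 0, so this is a P-position: the player to move is in a losing position under optimal play.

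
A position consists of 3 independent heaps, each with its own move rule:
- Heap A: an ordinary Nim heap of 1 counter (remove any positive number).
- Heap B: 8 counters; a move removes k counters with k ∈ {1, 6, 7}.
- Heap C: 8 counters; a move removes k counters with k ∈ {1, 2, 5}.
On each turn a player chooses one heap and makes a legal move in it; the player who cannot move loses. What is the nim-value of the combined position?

Heap A is a plain Nim heap of size 1, so its Grundy value is 1.
Grundy values for heap B (subtraction set {1, 6, 7}):
k:     0  1  2  3  4  5  6  7  8
g(k):  0  1  0  1  0  1  2  3  2
So g(8) = 2.
Grundy values for heap C (subtraction set {1, 2, 5}):
k:     0  1  2  3  4  5  6  7  8
g(k):  0  1  2  0  1  2  0  1  2
So g(8) = 2.
By the Sprague-Grundy theorem, the Grundy value of a sum of independent games is the XOR of the component values.
Combined value = 1 XOR 2 XOR 2 = 1.

1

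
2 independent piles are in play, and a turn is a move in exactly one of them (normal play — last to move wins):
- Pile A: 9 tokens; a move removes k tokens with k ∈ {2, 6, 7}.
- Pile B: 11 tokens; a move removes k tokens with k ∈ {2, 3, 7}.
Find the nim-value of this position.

0

Grundy values for pile A (subtraction set {2, 6, 7}):
k:     0  1  2  3  4  5  6  7  8  9
g(k):  0  0  1  1  0  0  1  1  2  0
So g(9) = 0.
Grundy values for pile B (subtraction set {2, 3, 7}):
k:     0  1  2  3  4  5  6  7  8  9 10 11
g(k):  0  0  1  1  2  0  0  1  1  2  0  0
So g(11) = 0.
By the Sprague-Grundy theorem, the Grundy value of a sum of independent games is the XOR of the component values.
Combined value = 0 ⊕ 0 = 0.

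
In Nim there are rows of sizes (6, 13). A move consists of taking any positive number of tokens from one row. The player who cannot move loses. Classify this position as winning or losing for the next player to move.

Winning position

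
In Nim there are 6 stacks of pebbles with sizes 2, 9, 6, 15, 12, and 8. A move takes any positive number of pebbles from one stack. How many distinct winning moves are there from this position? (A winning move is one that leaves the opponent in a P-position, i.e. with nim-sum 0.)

3

Bitwise XOR of the heap sizes:
  0010  (2)
  1001  (9)
  0110  (6)
  1111  (15)
  1100  (12)
  1000  (8)
  ----
  0110  (6)
The overall nim-sum is X = 6. A stack of size p has a winning move iff p XOR X < p (reduce it to p XOR X).
  2: 2 XOR 6 = 4 ≥ 2 — no move.
  9: 9 XOR 6 = 15 ≥ 9 — no move.
  6: 6 XOR 6 = 0 < 6 — winning move (to 0).
  15: 15 XOR 6 = 9 < 15 — winning move (to 9).
  12: 12 XOR 6 = 10 < 12 — winning move (to 10).
  8: 8 XOR 6 = 14 ≥ 8 — no move.
That gives 3 winning moves.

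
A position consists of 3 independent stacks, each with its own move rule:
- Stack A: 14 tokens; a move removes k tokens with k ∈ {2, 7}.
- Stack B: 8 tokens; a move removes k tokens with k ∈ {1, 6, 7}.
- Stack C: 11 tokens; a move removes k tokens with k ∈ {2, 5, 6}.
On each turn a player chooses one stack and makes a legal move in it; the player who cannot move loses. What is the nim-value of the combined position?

2

Build the Grundy sequence for stack A with g(k) = mex{g(k−s) : s ∈ {2, 7}, s ≤ k}:
g(0) = mex{} = 0
g(1) = mex{} = 0
g(2) = mex{0} = 1
g(3) = mex{0} = 1
g(4) = mex{1} = 0
g(5) = mex{1} = 0
g(6) = mex{0} = 1
g(7) = mex{0} = 1
g(8) = mex{0,1} = 2
g(9) = mex{1} = 0
g(10) = mex{1,2} = 0
g(11) = mex{0} = 1
g(12) = mex{0} = 1
g(13) = mex{1} = 0
g(14) = mex{1} = 0
So g(14) = 0.
For stack B, compute g(0), g(1), … with moves {1, 6, 7}:
g(0) = mex{} = 0
g(1) = mex{0} = 1
g(2) = mex{1} = 0
g(3) = mex{0} = 1
g(4) = mex{1} = 0
g(5) = mex{0} = 1
g(6) = mex{0,1} = 2
g(7) = mex{0,1,2} = 3
g(8) = mex{0,1,3} = 2
So g(8) = 2.
For stack C, compute g(0), g(1), … with moves {2, 5, 6}:
k:     0  1  2  3  4  5  6  7  8  9 10 11
g(k):  0  0  1  1  0  2  1  3  0  2  1  0
So g(11) = 0.
The value of a disjunctive sum is the nim-sum of the parts.
Combined value = 0 XOR 2 XOR 0 = 2.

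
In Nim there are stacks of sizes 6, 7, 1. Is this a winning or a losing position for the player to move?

Losing position

Nim-sum: 6 ^ 7 ^ 1 = 0.
The nim-sum is 0, so this is a P-position: the player to move is in a losing position under optimal play.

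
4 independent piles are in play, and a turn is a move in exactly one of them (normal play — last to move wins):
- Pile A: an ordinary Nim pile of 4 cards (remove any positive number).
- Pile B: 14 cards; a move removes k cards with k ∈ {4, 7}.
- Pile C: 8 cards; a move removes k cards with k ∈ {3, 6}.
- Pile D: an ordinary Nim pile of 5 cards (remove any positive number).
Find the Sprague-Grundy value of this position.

Pile A is a plain Nim pile of size 4, so its Grundy value is 4.
Grundy values for pile B (subtraction set {4, 7}):
k:     0  1  2  3  4  5  6  7  8  9 10 11 12 13 14
g(k):  0  0  0  0  1  1  1  1  2  2  2  0  0  0  0
So g(14) = 0.
Build the Grundy sequence for pile C with g(k) = mex{g(k−s) : s ∈ {3, 6}, s ≤ k}:
k:     0  1  2  3  4  5  6  7  8
g(k):  0  0  0  1  1  1  2  2  2
So g(8) = 2.
Pile D is a plain Nim pile of size 5, so its Grundy value is 5.
By the Sprague-Grundy theorem, the Grundy value of a sum of independent games is the XOR of the component values.
Combined value = 4 XOR 0 XOR 2 XOR 5 = 3.

3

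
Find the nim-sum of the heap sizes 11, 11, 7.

Compute the nim-sum pairwise:
11 XOR 11 = 0
0 XOR 7 = 7

7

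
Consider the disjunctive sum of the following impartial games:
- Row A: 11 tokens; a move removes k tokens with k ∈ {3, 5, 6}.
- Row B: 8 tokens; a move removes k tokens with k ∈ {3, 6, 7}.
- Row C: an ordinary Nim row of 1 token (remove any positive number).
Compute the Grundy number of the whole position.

3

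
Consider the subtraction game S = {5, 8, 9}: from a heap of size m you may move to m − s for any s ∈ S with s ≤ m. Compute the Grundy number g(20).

Build the Grundy sequence with g(k) = mex{g(k−s) : s ∈ {5, 8, 9}, s ≤ k}:
k:     0  1  2  3  4  5  6  7  8  9 10 11 12 13 14 15 16 17 18 19 20
g(k):  0  0  0  0  0  1  1  1  1  1  2  2  2  2  0  0  0  0  0  1  1
So g(20) = 1.

1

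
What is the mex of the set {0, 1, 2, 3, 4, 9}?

The values 0, 1, 2, 3, 4 are all present; 5 is the first non-negative integer missing from the set.

5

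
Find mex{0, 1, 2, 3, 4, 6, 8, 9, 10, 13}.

5

The values 0, 1, 2, 3, 4 are all present; 5 is the first non-negative integer missing from the set.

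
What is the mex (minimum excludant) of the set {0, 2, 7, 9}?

0 is in the set but 1 is not, so the mex is 1.

1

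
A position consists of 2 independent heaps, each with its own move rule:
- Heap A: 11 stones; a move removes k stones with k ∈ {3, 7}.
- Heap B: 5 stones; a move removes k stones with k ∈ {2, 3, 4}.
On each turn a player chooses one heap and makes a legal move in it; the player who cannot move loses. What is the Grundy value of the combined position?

2

For heap A, compute g(0), g(1), … with moves {3, 7}:
g(0) = mex{} = 0
g(1) = mex{} = 0
g(2) = mex{} = 0
g(3) = mex{0} = 1
g(4) = mex{0} = 1
g(5) = mex{0} = 1
g(6) = mex{1} = 0
g(7) = mex{0,1} = 2
g(8) = mex{0,1} = 2
g(9) = mex{0} = 1
g(10) = mex{1,2} = 0
g(11) = mex{1,2} = 0
So g(11) = 0.
Grundy values for heap B (subtraction set {2, 3, 4}):
k:     0  1  2  3  4  5
g(k):  0  0  1  1  2  2
So g(5) = 2.
By the Sprague-Grundy theorem, the Grundy value of a sum of independent games is the XOR of the component values.
Combined value = 0 XOR 2 = 2.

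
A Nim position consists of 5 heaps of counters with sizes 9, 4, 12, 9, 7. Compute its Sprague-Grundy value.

Nim-sum: 9 ⊕ 4 ⊕ 12 ⊕ 9 ⊕ 7 = 15.

15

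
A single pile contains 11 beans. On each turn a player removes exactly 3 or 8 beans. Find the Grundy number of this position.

Compute g(0), g(1), … for moves {3, 8}:
k:     0  1  2  3  4  5  6  7  8  9 10 11
g(k):  0  0  0  1  1  1  0  0  2  1  1  0
So g(11) = 0.

0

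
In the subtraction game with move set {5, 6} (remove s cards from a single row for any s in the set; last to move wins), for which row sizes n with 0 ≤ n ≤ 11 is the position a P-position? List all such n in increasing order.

0, 1, 2, 3, 4, 11

Grundy values for subtraction set {5, 6}:
k:     0  1  2  3  4  5  6  7  8  9 10 11
g(k):  0  0  0  0  0  1  1  1  1  1  2  0
The P-positions (g = 0) in 0..11 are 0, 1, 2, 3, 4, 11.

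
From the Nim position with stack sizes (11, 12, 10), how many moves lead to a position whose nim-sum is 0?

3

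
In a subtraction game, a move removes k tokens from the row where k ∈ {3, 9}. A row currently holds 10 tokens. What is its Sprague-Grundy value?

Build the Grundy sequence with g(k) = mex{g(k−s) : s ∈ {3, 9}, s ≤ k}:
g(0) = mex{} = 0
g(1) = mex{} = 0
g(2) = mex{} = 0
g(3) = mex{0} = 1
g(4) = mex{0} = 1
g(5) = mex{0} = 1
g(6) = mex{1} = 0
g(7) = mex{1} = 0
g(8) = mex{1} = 0
g(9) = mex{0} = 1
g(10) = mex{0} = 1
So g(10) = 1.

1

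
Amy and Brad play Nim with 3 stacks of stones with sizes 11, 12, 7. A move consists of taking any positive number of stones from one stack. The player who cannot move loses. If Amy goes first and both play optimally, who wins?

Brad wins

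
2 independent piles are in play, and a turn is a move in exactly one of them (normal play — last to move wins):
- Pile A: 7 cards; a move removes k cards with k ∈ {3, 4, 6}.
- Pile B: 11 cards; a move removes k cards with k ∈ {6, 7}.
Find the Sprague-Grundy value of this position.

Grundy values for pile A (subtraction set {3, 4, 6}):
g(0) = mex{} = 0
g(1) = mex{} = 0
g(2) = mex{} = 0
g(3) = mex{0} = 1
g(4) = mex{0} = 1
g(5) = mex{0} = 1
g(6) = mex{0,1} = 2
g(7) = mex{0,1} = 2
So g(7) = 2.
Grundy values for pile B (subtraction set {6, 7}):
k:     0  1  2  3  4  5  6  7  8  9 10 11
g(k):  0  0  0  0  0  0  1  1  1  1  1  1
So g(11) = 1.
The value of a disjunctive sum is the nim-sum of the parts.
Combined value = 2 ⊕ 1 = 3.

3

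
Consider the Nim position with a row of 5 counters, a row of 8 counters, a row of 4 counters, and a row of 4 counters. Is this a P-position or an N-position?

Nim-sum: 5 XOR 8 XOR 4 XOR 4 = 13.
The nim-sum is 13 ≠ 0, so this is an N-position: the player to move can win.

N-position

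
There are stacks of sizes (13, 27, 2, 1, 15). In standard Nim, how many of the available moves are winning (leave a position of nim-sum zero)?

1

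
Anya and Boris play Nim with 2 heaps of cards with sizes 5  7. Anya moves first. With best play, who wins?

Anya wins

Compute the nim-sum pairwise:
5 ^ 7 = 2
The nim-sum is 2 ≠ 0, so this is an N-position: the player to move can win; Anya has a winning move.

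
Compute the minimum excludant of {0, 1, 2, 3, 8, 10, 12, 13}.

The values 0, 1, 2, 3 are all present; 4 is the first non-negative integer missing from the set.

4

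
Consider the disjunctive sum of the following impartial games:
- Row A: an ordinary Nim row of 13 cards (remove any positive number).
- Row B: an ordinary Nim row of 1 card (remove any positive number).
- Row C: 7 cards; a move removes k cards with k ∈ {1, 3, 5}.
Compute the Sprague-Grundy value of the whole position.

13

Row A is a plain Nim row of size 13, so its Grundy value is 13.
Row B is a plain Nim row of size 1, so its Grundy value is 1.
Build the Grundy sequence for row C with g(k) = mex{g(k−s) : s ∈ {1, 3, 5}, s ≤ k}:
g(0) = mex{} = 0
g(1) = mex{0} = 1
g(2) = mex{1} = 0
g(3) = mex{0} = 1
g(4) = mex{1} = 0
g(5) = mex{0} = 1
g(6) = mex{1} = 0
g(7) = mex{0} = 1
So g(7) = 1.
The value of a disjunctive sum is the nim-sum of the parts.
Combined value = 13 ⊕ 1 ⊕ 1 = 13.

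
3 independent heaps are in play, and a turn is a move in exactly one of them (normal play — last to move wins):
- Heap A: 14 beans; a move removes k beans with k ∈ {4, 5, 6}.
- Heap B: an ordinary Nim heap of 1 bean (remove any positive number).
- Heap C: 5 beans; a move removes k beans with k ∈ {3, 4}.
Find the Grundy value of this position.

For heap A, compute g(0), g(1), … with moves {4, 5, 6}:
g(0) = mex{} = 0
g(1) = mex{} = 0
g(2) = mex{} = 0
g(3) = mex{} = 0
g(4) = mex{0} = 1
g(5) = mex{0} = 1
g(6) = mex{0} = 1
g(7) = mex{0} = 1
g(8) = mex{0,1} = 2
g(9) = mex{0,1} = 2
g(10) = mex{1} = 0
g(11) = mex{1} = 0
g(12) = mex{1,2} = 0
g(13) = mex{1,2} = 0
g(14) = mex{0,2} = 1
So g(14) = 1.
Heap B is a plain Nim heap of size 1, so its Grundy value is 1.
Build the Grundy sequence for heap C with g(k) = mex{g(k−s) : s ∈ {3, 4}, s ≤ k}:
g(0) = mex{} = 0
g(1) = mex{} = 0
g(2) = mex{} = 0
g(3) = mex{0} = 1
g(4) = mex{0} = 1
g(5) = mex{0} = 1
So g(5) = 1.
The value of a disjunctive sum is the nim-sum of the parts.
Combined value = 1 XOR 1 XOR 1 = 1.

1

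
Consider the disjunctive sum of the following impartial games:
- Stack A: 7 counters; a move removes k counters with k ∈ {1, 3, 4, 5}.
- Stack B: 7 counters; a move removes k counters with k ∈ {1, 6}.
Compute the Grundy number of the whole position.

3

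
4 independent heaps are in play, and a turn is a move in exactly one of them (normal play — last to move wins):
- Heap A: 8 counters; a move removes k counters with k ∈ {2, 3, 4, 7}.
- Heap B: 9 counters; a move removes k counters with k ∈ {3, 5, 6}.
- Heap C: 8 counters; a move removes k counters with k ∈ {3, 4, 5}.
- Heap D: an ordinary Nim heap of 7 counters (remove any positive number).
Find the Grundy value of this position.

For heap A, compute g(0), g(1), … with moves {2, 3, 4, 7}:
k:     0  1  2  3  4  5  6  7  8
g(k):  0  0  1  1  2  2  0  3  1
So g(8) = 1.
Grundy values for heap B (subtraction set {3, 5, 6}):
g(0) = mex{} = 0
g(1) = mex{} = 0
g(2) = mex{} = 0
g(3) = mex{0} = 1
g(4) = mex{0} = 1
g(5) = mex{0} = 1
g(6) = mex{0,1} = 2
g(7) = mex{0,1} = 2
g(8) = mex{0,1} = 2
g(9) = mex{1,2} = 0
So g(9) = 0.
Grundy values for heap C (subtraction set {3, 4, 5}):
g(0) = mex{} = 0
g(1) = mex{} = 0
g(2) = mex{} = 0
g(3) = mex{0} = 1
g(4) = mex{0} = 1
g(5) = mex{0} = 1
g(6) = mex{0,1} = 2
g(7) = mex{0,1} = 2
g(8) = mex{1} = 0
So g(8) = 0.
Heap D is a plain Nim heap of size 7, so its Grundy value is 7.
By the Sprague-Grundy theorem, the Grundy value of a sum of independent games is the XOR of the component values.
Combined value = 1 ⊕ 0 ⊕ 0 ⊕ 7 = 6.

6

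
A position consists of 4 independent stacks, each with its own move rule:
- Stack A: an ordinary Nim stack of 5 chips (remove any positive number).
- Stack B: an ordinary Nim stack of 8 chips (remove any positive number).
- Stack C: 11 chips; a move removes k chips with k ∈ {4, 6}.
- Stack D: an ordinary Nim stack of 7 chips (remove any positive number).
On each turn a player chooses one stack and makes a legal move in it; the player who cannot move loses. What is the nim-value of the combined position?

10

Stack A is a plain Nim stack of size 5, so its Grundy value is 5.
Stack B is a plain Nim stack of size 8, so its Grundy value is 8.
For stack C, compute g(0), g(1), … with moves {4, 6}:
k:     0  1  2  3  4  5  6  7  8  9 10 11
g(k):  0  0  0  0  1  1  1  1  2  2  0  0
So g(11) = 0.
Stack D is a plain Nim stack of size 7, so its Grundy value is 7.
The value of a disjunctive sum is the nim-sum of the parts.
Combined value = 5 ⊕ 8 ⊕ 0 ⊕ 7 = 10.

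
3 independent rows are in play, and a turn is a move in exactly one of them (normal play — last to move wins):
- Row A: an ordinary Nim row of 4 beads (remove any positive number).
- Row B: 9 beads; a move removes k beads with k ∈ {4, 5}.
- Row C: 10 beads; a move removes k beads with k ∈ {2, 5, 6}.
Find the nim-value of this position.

5

Row A is a plain Nim row of size 4, so its Grundy value is 4.
Build the Grundy sequence for row B with g(k) = mex{g(k−s) : s ∈ {4, 5}, s ≤ k}:
k:     0  1  2  3  4  5  6  7  8  9
g(k):  0  0  0  0  1  1  1  1  2  0
So g(9) = 0.
Build the Grundy sequence for row C with g(k) = mex{g(k−s) : s ∈ {2, 5, 6}, s ≤ k}:
k:     0  1  2  3  4  5  6  7  8  9 10
g(k):  0  0  1  1  0  2  1  3  0  2  1
So g(10) = 1.
The value of a disjunctive sum is the nim-sum of the parts.
Combined value = 4 ⊕ 0 ⊕ 1 = 5.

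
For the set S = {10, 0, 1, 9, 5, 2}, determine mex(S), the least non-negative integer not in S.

The values 0, 1, 2 are all present; 3 is the first non-negative integer missing from the set.

3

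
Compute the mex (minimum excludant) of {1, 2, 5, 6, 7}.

0

0 is not in the set, so the mex is 0.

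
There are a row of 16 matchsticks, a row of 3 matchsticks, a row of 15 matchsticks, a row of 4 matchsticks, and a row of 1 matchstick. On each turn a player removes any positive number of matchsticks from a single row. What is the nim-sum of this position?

Compute the nim-sum pairwise:
16 ^ 3 = 19
19 ^ 15 = 28
28 ^ 4 = 24
24 ^ 1 = 25

25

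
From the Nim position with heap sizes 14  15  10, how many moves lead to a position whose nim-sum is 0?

Bitwise XOR of the heap sizes:
  1110  (14)
  1111  (15)
  1010  (10)
  ----
  1011  (11)
The overall nim-sum is X = 11. A heap of size p has a winning move iff p XOR X < p (reduce it to p XOR X).
  14: 14 XOR 11 = 5 < 14 — winning move (to 5).
  15: 15 XOR 11 = 4 < 15 — winning move (to 4).
  10: 10 XOR 11 = 1 < 10 — winning move (to 1).
That gives 3 winning moves.

3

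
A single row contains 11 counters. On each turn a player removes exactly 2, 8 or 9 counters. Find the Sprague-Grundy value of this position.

0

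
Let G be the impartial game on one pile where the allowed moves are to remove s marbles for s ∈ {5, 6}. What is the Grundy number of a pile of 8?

1

Build the Grundy sequence with g(k) = mex{g(k−s) : s ∈ {5, 6}, s ≤ k}:
k:     0  1  2  3  4  5  6  7  8
g(k):  0  0  0  0  0  1  1  1  1
So g(8) = 1.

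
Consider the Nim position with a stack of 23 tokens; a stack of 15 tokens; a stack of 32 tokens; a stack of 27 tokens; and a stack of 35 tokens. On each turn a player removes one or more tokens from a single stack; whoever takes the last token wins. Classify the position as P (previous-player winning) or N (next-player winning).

Nim-sum: 23 XOR 15 XOR 32 XOR 27 XOR 35 = 0.
The nim-sum is 0, so this is a P-position: the player to move is in a losing position under optimal play.

P-position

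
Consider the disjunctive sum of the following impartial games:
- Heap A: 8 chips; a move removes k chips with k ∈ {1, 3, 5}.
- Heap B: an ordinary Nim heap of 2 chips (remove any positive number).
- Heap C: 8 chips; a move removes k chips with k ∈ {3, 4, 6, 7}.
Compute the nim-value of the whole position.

0

For heap A, compute g(0), g(1), … with moves {1, 3, 5}:
g(0) = mex{} = 0
g(1) = mex{0} = 1
g(2) = mex{1} = 0
g(3) = mex{0} = 1
g(4) = mex{1} = 0
g(5) = mex{0} = 1
g(6) = mex{1} = 0
g(7) = mex{0} = 1
g(8) = mex{1} = 0
So g(8) = 0.
Heap B is a plain Nim heap of size 2, so its Grundy value is 2.
Build the Grundy sequence for heap C with g(k) = mex{g(k−s) : s ∈ {3, 4, 6, 7}, s ≤ k}:
g(0) = mex{} = 0
g(1) = mex{} = 0
g(2) = mex{} = 0
g(3) = mex{0} = 1
g(4) = mex{0} = 1
g(5) = mex{0} = 1
g(6) = mex{0,1} = 2
g(7) = mex{0,1} = 2
g(8) = mex{0,1} = 2
So g(8) = 2.
By the Sprague-Grundy theorem, the Grundy value of a sum of independent games is the XOR of the component values.
Combined value = 0 ⊕ 2 ⊕ 2 = 0.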